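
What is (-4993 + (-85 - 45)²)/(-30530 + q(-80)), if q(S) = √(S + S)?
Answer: -36352071/93208106 - 11907*I*√10/233020265 ≈ -0.39001 - 0.00016159*I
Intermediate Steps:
q(S) = √2*√S (q(S) = √(2*S) = √2*√S)
(-4993 + (-85 - 45)²)/(-30530 + q(-80)) = (-4993 + (-85 - 45)²)/(-30530 + √2*√(-80)) = (-4993 + (-130)²)/(-30530 + √2*(4*I*√5)) = (-4993 + 16900)/(-30530 + 4*I*√10) = 11907/(-30530 + 4*I*√10)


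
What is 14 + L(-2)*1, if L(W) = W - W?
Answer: 14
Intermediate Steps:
L(W) = 0
14 + L(-2)*1 = 14 + 0*1 = 14 + 0 = 14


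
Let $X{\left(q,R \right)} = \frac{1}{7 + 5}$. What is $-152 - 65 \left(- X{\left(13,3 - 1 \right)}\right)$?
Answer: $- \frac{1759}{12} \approx -146.58$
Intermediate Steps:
$X{\left(q,R \right)} = \frac{1}{12}$
$-152 - 65 \left(- X{\left(13,3 - 1 \right)}\right) = -152 - 65 \left(\left(-1\right) \frac{1}{12}\right) = -152 - - \frac{65}{12} = -152 + \frac{65}{12} = - \frac{1759}{12}$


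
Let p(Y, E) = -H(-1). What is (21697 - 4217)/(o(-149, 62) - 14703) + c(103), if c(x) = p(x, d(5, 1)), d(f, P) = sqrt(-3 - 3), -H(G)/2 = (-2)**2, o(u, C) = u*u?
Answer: 1684/163 ≈ 10.331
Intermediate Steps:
o(u, C) = u**2
H(G) = -8 (H(G) = -2*(-2)**2 = -2*4 = -8)
d(f, P) = I*sqrt(6) (d(f, P) = sqrt(-6) = I*sqrt(6))
p(Y, E) = 8 (p(Y, E) = -1*(-8) = 8)
c(x) = 8
(21697 - 4217)/(o(-149, 62) - 14703) + c(103) = (21697 - 4217)/((-149)**2 - 14703) + 8 = 17480/(22201 - 14703) + 8 = 17480/7498 + 8 = 17480*(1/7498) + 8 = 380/163 + 8 = 1684/163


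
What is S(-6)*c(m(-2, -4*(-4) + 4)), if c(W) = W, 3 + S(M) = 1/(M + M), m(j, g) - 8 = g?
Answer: -259/3 ≈ -86.333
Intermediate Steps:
m(j, g) = 8 + g
S(M) = -3 + 1/(2*M) (S(M) = -3 + 1/(M + M) = -3 + 1/(2*M))
S(-6)*c(m(-2, -4*(-4) + 4)) = (-3 + (½)/(-6))*(8 + (-4*(-4) + 4)) = (-3 + (½)*(-⅙))*(8 + (16 + 4)) = (-3 - 1/12)*(8 + 20) = -37/12*28 = -259/3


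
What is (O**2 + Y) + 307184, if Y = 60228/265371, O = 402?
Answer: 41467600192/88457 ≈ 4.6879e+5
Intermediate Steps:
Y = 20076/88457 (Y = 60228*(1/265371) = 20076/88457 ≈ 0.22696)
(O**2 + Y) + 307184 = (402**2 + 20076/88457) + 307184 = (161604 + 20076/88457) + 307184 = 14295025104/88457 + 307184 = 41467600192/88457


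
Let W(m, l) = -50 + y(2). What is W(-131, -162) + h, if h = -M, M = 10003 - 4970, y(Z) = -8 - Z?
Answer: -5093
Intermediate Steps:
M = 5033
W(m, l) = -60 (W(m, l) = -50 + (-8 - 1*2) = -50 + (-8 - 2) = -50 - 10 = -60)
h = -5033 (h = -1*5033 = -5033)
W(-131, -162) + h = -60 - 5033 = -5093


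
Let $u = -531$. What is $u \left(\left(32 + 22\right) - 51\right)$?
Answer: $-1593$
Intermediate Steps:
$u \left(\left(32 + 22\right) - 51\right) = - 531 \left(\left(32 + 22\right) - 51\right) = - 531 \left(54 - 51\right) = \left(-531\right) 3 = -1593$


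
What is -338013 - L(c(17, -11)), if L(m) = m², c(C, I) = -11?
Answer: -338134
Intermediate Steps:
-338013 - L(c(17, -11)) = -338013 - 1*(-11)² = -338013 - 1*121 = -338013 - 121 = -338134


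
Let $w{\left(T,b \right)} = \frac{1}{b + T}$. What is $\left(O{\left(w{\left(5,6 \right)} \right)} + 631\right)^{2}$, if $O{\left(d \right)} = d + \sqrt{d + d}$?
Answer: $\frac{\left(6942 + \sqrt{22}\right)^{2}}{121} \approx 3.9881 \cdot 10^{5}$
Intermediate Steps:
$w{\left(T,b \right)} = \frac{1}{T + b}$
$O{\left(d \right)} = d + \sqrt{2} \sqrt{d}$ ($O{\left(d \right)} = d + \sqrt{2 d} = d + \sqrt{2} \sqrt{d}$)
$\left(O{\left(w{\left(5,6 \right)} \right)} + 631\right)^{2} = \left(\left(\frac{1}{5 + 6} + \sqrt{2} \sqrt{\frac{1}{5 + 6}}\right) + 631\right)^{2} = \left(\left(\frac{1}{11} + \sqrt{2} \sqrt{\frac{1}{11}}\right) + 631\right)^{2} = \left(\left(\frac{1}{11} + \frac{\sqrt{2}}{\sqrt{11}}\right) + 631\right)^{2} = \left(\left(\frac{1}{11} + \sqrt{2} \frac{\sqrt{11}}{11}\right) + 631\right)^{2} = \left(\left(\frac{1}{11} + \frac{\sqrt{22}}{11}\right) + 631\right)^{2} = \left(\frac{6942}{11} + \frac{\sqrt{22}}{11}\right)^{2}$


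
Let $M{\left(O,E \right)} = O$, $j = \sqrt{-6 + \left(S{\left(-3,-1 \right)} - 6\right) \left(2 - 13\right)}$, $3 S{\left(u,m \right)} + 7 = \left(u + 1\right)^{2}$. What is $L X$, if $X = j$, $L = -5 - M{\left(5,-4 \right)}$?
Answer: $- 10 \sqrt{71} \approx -84.261$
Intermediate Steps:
$S{\left(u,m \right)} = - \frac{7}{3} + \frac{\left(1 + u\right)^{2}}{3}$ ($S{\left(u,m \right)} = - \frac{7}{3} + \frac{\left(u + 1\right)^{2}}{3} = - \frac{7}{3} + \frac{\left(1 + u\right)^{2}}{3}$)
$j = \sqrt{71}$ ($j = \sqrt{-6 + \left(\left(- \frac{7}{3} + \frac{\left(1 - 3\right)^{2}}{3}\right) - 6\right) \left(2 - 13\right)} = \sqrt{-6 + \left(\left(- \frac{7}{3} + \frac{\left(-2\right)^{2}}{3}\right) - 6\right) \left(-11\right)} = \sqrt{-6 + \left(\left(- \frac{7}{3} + \frac{1}{3} \cdot 4\right) - 6\right) \left(-11\right)} = \sqrt{-6 + \left(\left(- \frac{7}{3} + \frac{4}{3}\right) - 6\right) \left(-11\right)} = \sqrt{-6 + \left(-1 - 6\right) \left(-11\right)} = \sqrt{-6 - -77} = \sqrt{-6 + 77} = \sqrt{71} \approx 8.4261$)
$L = -10$ ($L = -5 - 5 = -10$)
$X = \sqrt{71} \approx 8.4261$
$L X = - 10 \sqrt{71}$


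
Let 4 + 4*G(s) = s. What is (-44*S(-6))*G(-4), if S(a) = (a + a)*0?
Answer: 0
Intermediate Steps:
S(a) = 0 (S(a) = (2*a)*0 = 0)
G(s) = -1 + s/4
(-44*S(-6))*G(-4) = (-44*0)*(-1 + (¼)*(-4)) = 0*(-1 - 1) = 0*(-2) = 0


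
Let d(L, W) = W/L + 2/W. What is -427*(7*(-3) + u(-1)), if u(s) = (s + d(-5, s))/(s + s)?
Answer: 41846/5 ≈ 8369.2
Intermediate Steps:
d(L, W) = 2/W + W/L
u(s) = (2/s + 4*s/5)/(2*s) (u(s) = (s + (2/s + s/(-5)))/(s + s) = (s + (2/s + s*(-⅕)))/((2*s)) = (s + (2/s - s/5))*(1/(2*s)) = (2/s + 4*s/5)*(1/(2*s)) = (2/s + 4*s/5)/(2*s))
-427*(7*(-3) + u(-1)) = -427*(7*(-3) + (⅖ + (-1)⁻²)) = -427*(-21 + (⅖ + 1)) = -427*(-21 + 7/5) = -427*(-98/5) = 41846/5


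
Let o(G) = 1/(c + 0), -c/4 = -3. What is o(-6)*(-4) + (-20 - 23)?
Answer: -130/3 ≈ -43.333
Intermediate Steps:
c = 12 (c = -4*(-3) = 12)
o(G) = 1/12 (o(G) = 1/(12 + 0) = 1/12)
o(-6)*(-4) + (-20 - 23) = (1/12)*(-4) + (-20 - 23) = -⅓ - 43 = -130/3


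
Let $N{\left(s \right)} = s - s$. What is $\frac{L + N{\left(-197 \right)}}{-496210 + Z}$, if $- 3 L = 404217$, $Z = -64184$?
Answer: $\frac{14971}{62266} \approx 0.24044$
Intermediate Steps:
$N{\left(s \right)} = 0$
$L = -134739$ ($L = \left(- \frac{1}{3}\right) 404217 = -134739$)
$\frac{L + N{\left(-197 \right)}}{-496210 + Z} = \frac{-134739 + 0}{-496210 - 64184} = - \frac{134739}{-560394} = \left(-134739\right) \left(- \frac{1}{560394}\right) = \frac{14971}{62266}$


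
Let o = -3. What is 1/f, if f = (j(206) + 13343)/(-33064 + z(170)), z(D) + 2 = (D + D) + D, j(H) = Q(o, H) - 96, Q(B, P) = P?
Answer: -32556/13453 ≈ -2.4200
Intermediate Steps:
j(H) = -96 + H (j(H) = H - 96 = -96 + H)
z(D) = -2 + 3*D (z(D) = -2 + ((D + D) + D) = -2 + (2*D + D) = -2 + 3*D)
f = -13453/32556 (f = ((-96 + 206) + 13343)/(-33064 + (-2 + 3*170)) = (110 + 13343)/(-33064 + (-2 + 510)) = 13453/(-33064 + 508) = 13453/(-32556) = 13453*(-1/32556) = -13453/32556 ≈ -0.41323)
1/f = 1/(-13453/32556) = -32556/13453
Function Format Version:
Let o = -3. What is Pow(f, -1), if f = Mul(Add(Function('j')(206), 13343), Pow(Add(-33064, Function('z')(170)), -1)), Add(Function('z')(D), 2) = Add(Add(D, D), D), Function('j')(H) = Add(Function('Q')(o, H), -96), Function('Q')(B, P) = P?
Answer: Rational(-32556, 13453) ≈ -2.4200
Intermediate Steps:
Function('j')(H) = Add(-96, H) (Function('j')(H) = Add(H, -96) = Add(-96, H))
Function('z')(D) = Add(-2, Mul(3, D)) (Function('z')(D) = Add(-2, Add(Add(D, D), D)) = Add(-2, Add(Mul(2, D), D)) = Add(-2, Mul(3, D)))
f = Rational(-13453, 32556) (f = Mul(Add(Add(-96, 206), 13343), Pow(Add(-33064, Add(-2, Mul(3, 170))), -1)) = Mul(Add(110, 13343), Pow(Add(-33064, Add(-2, 510)), -1)) = Mul(13453, Pow(Add(-33064, 508), -1)) = Mul(13453, Pow(-32556, -1)) = Mul(13453, Rational(-1, 32556)) = Rational(-13453, 32556) ≈ -0.41323)
Pow(f, -1) = Pow(Rational(-13453, 32556), -1) = Rational(-32556, 13453)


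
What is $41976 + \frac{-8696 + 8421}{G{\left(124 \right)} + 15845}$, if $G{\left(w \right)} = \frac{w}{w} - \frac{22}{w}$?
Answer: $\frac{41238926366}{982441} \approx 41976.0$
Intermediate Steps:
$G{\left(w \right)} = 1 - \frac{22}{w}$
$41976 + \frac{-8696 + 8421}{G{\left(124 \right)} + 15845} = 41976 + \frac{-8696 + 8421}{\frac{-22 + 124}{124} + 15845} = 41976 - \frac{275}{\frac{1}{124} \cdot 102 + 15845} = 41976 - \frac{275}{\frac{51}{62} + 15845} = 41976 - \frac{275}{\frac{982441}{62}} = 41976 - \frac{17050}{982441} = \frac{41238926366}{982441}$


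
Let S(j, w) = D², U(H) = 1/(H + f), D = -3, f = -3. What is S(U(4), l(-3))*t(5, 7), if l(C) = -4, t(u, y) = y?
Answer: 63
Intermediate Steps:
U(H) = 1/(-3 + H) (U(H) = 1/(H - 3) = 1/(-3 + H))
S(j, w) = 9 (S(j, w) = (-3)² = 9)
S(U(4), l(-3))*t(5, 7) = 9*7 = 63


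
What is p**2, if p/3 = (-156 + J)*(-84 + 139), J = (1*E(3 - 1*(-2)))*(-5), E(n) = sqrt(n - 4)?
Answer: 705699225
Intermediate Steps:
E(n) = sqrt(-4 + n)
J = -5 (J = (1*sqrt(-4 + (3 - 1*(-2))))*(-5) = (1*sqrt(-4 + (3 + 2)))*(-5) = (1*sqrt(-4 + 5))*(-5) = (1*sqrt(1))*(-5) = (1*1)*(-5) = 1*(-5) = -5)
p = -26565 (p = 3*((-156 - 5)*(-84 + 139)) = 3*(-161*55) = 3*(-8855) = -26565)
p**2 = (-26565)**2 = 705699225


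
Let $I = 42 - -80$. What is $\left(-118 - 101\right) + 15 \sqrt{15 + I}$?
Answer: $-219 + 15 \sqrt{137} \approx -43.43$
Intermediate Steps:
$I = 122$ ($I = 42 + 80 = 122$)
$\left(-118 - 101\right) + 15 \sqrt{15 + I} = \left(-118 - 101\right) + 15 \sqrt{15 + 122} = \left(-118 - 101\right) + 15 \sqrt{137} = -219 + 15 \sqrt{137}$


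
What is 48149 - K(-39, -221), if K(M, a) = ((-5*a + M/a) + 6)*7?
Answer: 686303/17 ≈ 40371.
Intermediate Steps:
K(M, a) = 42 - 35*a + 7*M/a (K(M, a) = (6 - 5*a + M/a)*7 = 42 - 35*a + 7*M/a)
48149 - K(-39, -221) = 48149 - (42 - 35*(-221) + 7*(-39)/(-221)) = 48149 - (42 + 7735 + 7*(-39)*(-1/221)) = 48149 - (42 + 7735 + 21/17) = 48149 - 1*132230/17 = 48149 - 132230/17 = 686303/17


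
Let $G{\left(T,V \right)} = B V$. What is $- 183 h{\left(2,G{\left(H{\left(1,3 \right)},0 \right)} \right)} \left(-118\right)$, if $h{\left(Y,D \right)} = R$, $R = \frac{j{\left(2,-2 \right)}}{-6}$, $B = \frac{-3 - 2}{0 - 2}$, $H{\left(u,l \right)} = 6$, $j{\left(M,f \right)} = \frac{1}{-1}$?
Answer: $3599$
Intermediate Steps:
$j{\left(M,f \right)} = -1$
$B = \frac{5}{2}$ ($B = - \frac{5}{-2} = \left(-5\right) \left(- \frac{1}{2}\right) = \frac{5}{2} \approx 2.5$)
$R = \frac{1}{6}$ ($R = - \frac{1}{-6} = \left(-1\right) \left(- \frac{1}{6}\right) = \frac{1}{6} \approx 0.16667$)
$G{\left(T,V \right)} = \frac{5 V}{2}$
$h{\left(Y,D \right)} = \frac{1}{6}$
$- 183 h{\left(2,G{\left(H{\left(1,3 \right)},0 \right)} \right)} \left(-118\right) = \left(-183\right) \frac{1}{6} \left(-118\right) = \left(- \frac{61}{2}\right) \left(-118\right) = 3599$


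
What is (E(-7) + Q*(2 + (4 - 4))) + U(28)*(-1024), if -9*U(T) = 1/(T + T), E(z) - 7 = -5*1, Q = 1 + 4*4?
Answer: 2396/63 ≈ 38.032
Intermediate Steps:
Q = 17 (Q = 1 + 16 = 17)
E(z) = 2 (E(z) = 7 - 5*1 = 7 - 5 = 2)
U(T) = -1/(18*T) (U(T) = -1/(9*(T + T)) = -1/(2*T)/9 = -1/(18*T))
(E(-7) + Q*(2 + (4 - 4))) + U(28)*(-1024) = (2 + 17*(2 + (4 - 4))) - 1/18/28*(-1024) = (2 + 17*(2 + 0)) - 1/18*1/28*(-1024) = (2 + 17*2) - 1/504*(-1024) = (2 + 34) + 128/63 = 36 + 128/63 = 2396/63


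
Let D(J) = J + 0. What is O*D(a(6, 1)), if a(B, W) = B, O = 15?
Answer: 90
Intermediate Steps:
D(J) = J
O*D(a(6, 1)) = 15*6 = 90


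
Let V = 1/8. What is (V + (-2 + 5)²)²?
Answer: 5329/64 ≈ 83.266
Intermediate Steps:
V = ⅛ ≈ 0.12500
(V + (-2 + 5)²)² = (⅛ + (-2 + 5)²)² = (⅛ + 3²)² = (⅛ + 9)² = (73/8)² = 5329/64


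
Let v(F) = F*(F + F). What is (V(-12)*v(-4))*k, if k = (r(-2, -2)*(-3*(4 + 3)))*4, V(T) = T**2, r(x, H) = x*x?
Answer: -1548288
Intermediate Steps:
r(x, H) = x**2
v(F) = 2*F**2 (v(F) = F*(2*F) = 2*F**2)
k = -336 (k = ((-2)**2*(-3*(4 + 3)))*4 = (4*(-3*7))*4 = (4*(-21))*4 = -84*4 = -336)
(V(-12)*v(-4))*k = ((-12)**2*(2*(-4)**2))*(-336) = (144*(2*16))*(-336) = (144*32)*(-336) = 4608*(-336) = -1548288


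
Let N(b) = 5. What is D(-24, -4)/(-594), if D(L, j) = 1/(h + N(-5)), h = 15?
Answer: -1/11880 ≈ -8.4175e-5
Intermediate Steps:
D(L, j) = 1/20 (D(L, j) = 1/(15 + 5) = 1/20)
D(-24, -4)/(-594) = (1/20)/(-594) = (1/20)*(-1/594) = -1/11880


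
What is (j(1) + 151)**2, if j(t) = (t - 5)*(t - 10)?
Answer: 34969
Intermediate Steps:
j(t) = (-10 + t)*(-5 + t) (j(t) = (-5 + t)*(-10 + t) = (-10 + t)*(-5 + t))
(j(1) + 151)**2 = ((50 + 1**2 - 15*1) + 151)**2 = ((50 + 1 - 15) + 151)**2 = (36 + 151)**2 = 187**2 = 34969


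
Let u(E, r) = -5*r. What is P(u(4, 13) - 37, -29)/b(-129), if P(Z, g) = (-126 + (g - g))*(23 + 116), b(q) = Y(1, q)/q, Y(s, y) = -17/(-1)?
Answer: 2259306/17 ≈ 1.3290e+5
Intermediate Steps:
Y(s, y) = 17 (Y(s, y) = -17*(-1) = 17)
b(q) = 17/q
P(Z, g) = -17514 (P(Z, g) = (-126 + 0)*139 = -126*139 = -17514)
P(u(4, 13) - 37, -29)/b(-129) = -17514/(17/(-129)) = -17514/(17*(-1/129)) = -17514/(-17/129) = -17514*(-129/17) = 2259306/17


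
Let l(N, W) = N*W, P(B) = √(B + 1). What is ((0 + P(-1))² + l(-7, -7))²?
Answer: 2401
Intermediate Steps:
P(B) = √(1 + B)
((0 + P(-1))² + l(-7, -7))² = ((0 + √(1 - 1))² - 7*(-7))² = ((0 + √0)² + 49)² = ((0 + 0)² + 49)² = (0² + 49)² = (0 + 49)² = 49² = 2401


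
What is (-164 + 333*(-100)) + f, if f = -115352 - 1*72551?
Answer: -221367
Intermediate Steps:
f = -187903 (f = -115352 - 72551 = -187903)
(-164 + 333*(-100)) + f = (-164 + 333*(-100)) - 187903 = (-164 - 33300) - 187903 = -33464 - 187903 = -221367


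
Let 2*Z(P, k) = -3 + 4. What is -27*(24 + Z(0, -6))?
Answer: -1323/2 ≈ -661.50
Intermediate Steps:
Z(P, k) = ½ (Z(P, k) = (-3 + 4)/2 = (½)*1 = ½)
-27*(24 + Z(0, -6)) = -27*(24 + ½) = -27*49/2 = -1323/2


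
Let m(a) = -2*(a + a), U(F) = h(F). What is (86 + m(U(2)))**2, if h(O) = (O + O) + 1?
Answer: 4356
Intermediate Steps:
h(O) = 1 + 2*O (h(O) = 2*O + 1 = 1 + 2*O)
U(F) = 1 + 2*F
m(a) = -4*a
(86 + m(U(2)))**2 = (86 - 4*(1 + 2*2))**2 = (86 - 4*(1 + 4))**2 = (86 - 4*5)**2 = (86 - 20)**2 = 66**2 = 4356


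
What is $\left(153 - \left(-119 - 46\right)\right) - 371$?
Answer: $-53$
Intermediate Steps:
$\left(153 - \left(-119 - 46\right)\right) - 371 = \left(153 - -165\right) - 371 = \left(153 + 165\right) - 371 = 318 - 371 = -53$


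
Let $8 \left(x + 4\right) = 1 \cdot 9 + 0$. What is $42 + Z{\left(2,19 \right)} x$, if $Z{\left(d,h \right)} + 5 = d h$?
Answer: $- \frac{423}{8} \approx -52.875$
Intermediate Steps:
$Z{\left(d,h \right)} = -5 + d h$
$x = - \frac{23}{8}$ ($x = -4 + \frac{1 \cdot 9 + 0}{8} = -4 + \frac{9 + 0}{8} = -4 + \frac{1}{8} \cdot 9 = -4 + \frac{9}{8} = - \frac{23}{8} \approx -2.875$)
$42 + Z{\left(2,19 \right)} x = 42 + \left(-5 + 2 \cdot 19\right) \left(- \frac{23}{8}\right) = 42 + \left(-5 + 38\right) \left(- \frac{23}{8}\right) = 42 + 33 \left(- \frac{23}{8}\right) = 42 - \frac{759}{8} = - \frac{423}{8}$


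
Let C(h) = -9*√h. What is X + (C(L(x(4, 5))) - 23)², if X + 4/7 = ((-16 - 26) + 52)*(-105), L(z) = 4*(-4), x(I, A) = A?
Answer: -12723/7 + 1656*I ≈ -1817.6 + 1656.0*I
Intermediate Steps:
L(z) = -16
X = -7354/7 (X = -4/7 + ((-16 - 26) + 52)*(-105) = -4/7 + (-42 + 52)*(-105) = -4/7 + 10*(-105) = -4/7 - 1050 = -7354/7 ≈ -1050.6)
X + (C(L(x(4, 5))) - 23)² = -7354/7 + (-36*I - 23)² = -7354/7 + (-23 - 36*I)²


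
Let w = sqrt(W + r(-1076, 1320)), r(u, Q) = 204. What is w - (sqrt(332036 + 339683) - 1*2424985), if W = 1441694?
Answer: 2424985 + sqrt(1441898) - sqrt(671719) ≈ 2.4254e+6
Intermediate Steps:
w = sqrt(1441898) (w = sqrt(1441694 + 204) = sqrt(1441898) ≈ 1200.8)
w - (sqrt(332036 + 339683) - 1*2424985) = sqrt(1441898) - (sqrt(332036 + 339683) - 1*2424985) = sqrt(1441898) - (sqrt(671719) - 2424985) = sqrt(1441898) - (-2424985 + sqrt(671719)) = sqrt(1441898) + (2424985 - sqrt(671719)) = 2424985 + sqrt(1441898) - sqrt(671719)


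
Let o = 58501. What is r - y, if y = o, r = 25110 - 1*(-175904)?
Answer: 142513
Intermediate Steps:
r = 201014 (r = 25110 + 175904 = 201014)
y = 58501
r - y = 201014 - 1*58501 = 201014 - 58501 = 142513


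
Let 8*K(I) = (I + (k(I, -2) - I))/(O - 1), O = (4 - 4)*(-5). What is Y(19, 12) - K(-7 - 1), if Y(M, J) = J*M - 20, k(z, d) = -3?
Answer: 1661/8 ≈ 207.63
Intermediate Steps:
O = 0 (O = 0*(-5) = 0)
Y(M, J) = -20 + J*M
K(I) = 3/8 (K(I) = ((I + (-3 - I))/(0 - 1))/8 = (-3/(-1))/8 = (-3*(-1))/8 = (⅛)*3 = 3/8)
Y(19, 12) - K(-7 - 1) = (-20 + 12*19) - 1*3/8 = (-20 + 228) - 3/8 = 208 - 3/8 = 1661/8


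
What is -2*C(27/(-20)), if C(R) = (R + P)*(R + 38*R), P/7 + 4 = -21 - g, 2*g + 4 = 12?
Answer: -4303611/200 ≈ -21518.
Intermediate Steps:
g = 4 (g = -2 + (1/2)*12 = -2 + 6 = 4)
P = -203 (P = -28 + 7*(-21 - 1*4) = -28 + 7*(-21 - 4) = -28 + 7*(-25) = -28 - 175 = -203)
C(R) = 39*R*(-203 + R) (C(R) = (R - 203)*(R + 38*R) = (-203 + R)*(39*R) = 39*R*(-203 + R))
-2*C(27/(-20)) = -78*27/(-20)*(-203 + 27/(-20)) = -78*27*(-1/20)*(-203 + 27*(-1/20)) = -78*(-27)*(-203 - 27/20)/20 = -78*(-27)*(-4087)/(20*20) = -2*4303611/400 = -4303611/200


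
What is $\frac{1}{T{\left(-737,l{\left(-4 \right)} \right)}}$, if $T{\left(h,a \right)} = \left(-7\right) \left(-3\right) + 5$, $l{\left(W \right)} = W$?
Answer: $\frac{1}{26} \approx 0.038462$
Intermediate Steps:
$T{\left(h,a \right)} = 26$ ($T{\left(h,a \right)} = 21 + 5 = 26$)
$\frac{1}{T{\left(-737,l{\left(-4 \right)} \right)}} = \frac{1}{26}$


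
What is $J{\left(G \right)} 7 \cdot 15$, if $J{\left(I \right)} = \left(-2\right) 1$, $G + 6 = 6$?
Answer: $-210$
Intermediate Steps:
$G = 0$ ($G = -6 + 6 = 0$)
$J{\left(I \right)} = -2$
$J{\left(G \right)} 7 \cdot 15 = \left(-2\right) 7 \cdot 15 = \left(-14\right) 15 = -210$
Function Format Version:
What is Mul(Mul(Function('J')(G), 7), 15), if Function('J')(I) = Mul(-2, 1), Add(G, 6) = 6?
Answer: -210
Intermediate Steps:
G = 0 (G = Add(-6, 6) = 0)
Function('J')(I) = -2
Mul(Mul(Function('J')(G), 7), 15) = Mul(Mul(-2, 7), 15) = Mul(-14, 15) = -210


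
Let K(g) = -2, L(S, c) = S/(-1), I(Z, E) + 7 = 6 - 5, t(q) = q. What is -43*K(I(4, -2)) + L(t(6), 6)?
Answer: 80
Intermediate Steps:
I(Z, E) = -6 (I(Z, E) = -7 + (6 - 5) = -7 + 1 = -6)
L(S, c) = -S (L(S, c) = S*(-1) = -S)
-43*K(I(4, -2)) + L(t(6), 6) = -43*(-2) - 1*6 = 86 - 6 = 80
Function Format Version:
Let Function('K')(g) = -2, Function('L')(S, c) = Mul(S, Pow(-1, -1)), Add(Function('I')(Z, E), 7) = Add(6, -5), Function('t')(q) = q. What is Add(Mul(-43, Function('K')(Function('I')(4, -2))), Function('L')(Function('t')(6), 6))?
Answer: 80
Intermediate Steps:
Function('I')(Z, E) = -6 (Function('I')(Z, E) = Add(-7, Add(6, -5)) = Add(-7, 1) = -6)
Function('L')(S, c) = Mul(-1, S) (Function('L')(S, c) = Mul(S, -1) = Mul(-1, S))
Add(Mul(-43, Function('K')(Function('I')(4, -2))), Function('L')(Function('t')(6), 6)) = Add(Mul(-43, -2), Mul(-1, 6)) = Add(86, -6) = 80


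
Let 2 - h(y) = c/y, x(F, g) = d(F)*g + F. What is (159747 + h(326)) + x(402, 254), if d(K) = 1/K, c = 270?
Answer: 5247020779/32763 ≈ 1.6015e+5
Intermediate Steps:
d(K) = 1/K
x(F, g) = F + g/F (x(F, g) = g/F + F = F + g/F)
h(y) = 2 - 270/y
(159747 + h(326)) + x(402, 254) = (159747 + (2 - 270/326)) + (402 + 254/402) = (159747 + (2 - 270*1/326)) + (402 + 254*(1/402)) = (159747 + (2 - 135/163)) + (402 + 127/201) = (159747 + 191/163) + 80929/201 = 26038952/163 + 80929/201 = 5247020779/32763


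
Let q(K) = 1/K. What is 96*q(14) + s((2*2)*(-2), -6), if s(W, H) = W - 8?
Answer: -64/7 ≈ -9.1429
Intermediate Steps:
s(W, H) = -8 + W
q(K) = 1/K
96*q(14) + s((2*2)*(-2), -6) = 96/14 + (-8 + (2*2)*(-2)) = 96*(1/14) + (-8 + 4*(-2)) = 48/7 + (-8 - 8) = 48/7 - 16 = -64/7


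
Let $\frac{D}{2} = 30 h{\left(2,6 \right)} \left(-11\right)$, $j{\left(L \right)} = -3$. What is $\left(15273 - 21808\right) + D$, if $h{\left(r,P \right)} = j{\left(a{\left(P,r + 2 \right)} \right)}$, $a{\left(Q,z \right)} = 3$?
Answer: $-4555$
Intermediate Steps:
$h{\left(r,P \right)} = -3$
$D = 1980$ ($D = 2 \cdot 30 \left(-3\right) \left(-11\right) = 2 \left(\left(-90\right) \left(-11\right)\right) = 2 \cdot 990 = 1980$)
$\left(15273 - 21808\right) + D = \left(15273 - 21808\right) + 1980 = -6535 + 1980 = -4555$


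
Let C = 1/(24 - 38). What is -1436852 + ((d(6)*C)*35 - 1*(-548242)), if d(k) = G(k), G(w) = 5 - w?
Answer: -1777215/2 ≈ -8.8861e+5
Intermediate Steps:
d(k) = 5 - k
C = -1/14 (C = 1/(-14) = -1/14 ≈ -0.071429)
-1436852 + ((d(6)*C)*35 - 1*(-548242)) = -1436852 + (((5 - 1*6)*(-1/14))*35 - 1*(-548242)) = -1436852 + (((5 - 6)*(-1/14))*35 + 548242) = -1436852 + (-1*(-1/14)*35 + 548242) = -1436852 + ((1/14)*35 + 548242) = -1436852 + (5/2 + 548242) = -1436852 + 1096489/2 = -1777215/2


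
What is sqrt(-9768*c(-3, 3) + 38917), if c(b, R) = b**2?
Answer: I*sqrt(48995) ≈ 221.35*I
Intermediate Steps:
sqrt(-9768*c(-3, 3) + 38917) = sqrt(-9768*(-3)**2 + 38917) = sqrt(-9768*9 + 38917) = sqrt(-87912 + 38917) = sqrt(-48995) = I*sqrt(48995)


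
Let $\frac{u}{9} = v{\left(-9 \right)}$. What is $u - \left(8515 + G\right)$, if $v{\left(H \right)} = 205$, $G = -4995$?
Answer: $-1675$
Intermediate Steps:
$u = 1845$ ($u = 9 \cdot 205 = 1845$)
$u - \left(8515 + G\right) = 1845 - \left(8515 - 4995\right) = 1845 - 3520 = -1675$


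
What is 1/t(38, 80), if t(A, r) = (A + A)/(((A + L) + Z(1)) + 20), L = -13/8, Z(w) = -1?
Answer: 443/608 ≈ 0.72862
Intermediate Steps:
L = -13/8 (L = -13*⅛ = -13/8 ≈ -1.6250)
t(A, r) = 2*A/(139/8 + A) (t(A, r) = (A + A)/(((A - 13/8) - 1) + 20) = (2*A)/(((-13/8 + A) - 1) + 20) = (2*A)/((-21/8 + A) + 20) = (2*A)/(139/8 + A) = 2*A/(139/8 + A))
1/t(38, 80) = 1/(16*38/(139 + 8*38)) = 1/(16*38/(139 + 304)) = 1/(16*38/443) = 1/(16*38*(1/443)) = 1/(608/443) = 443/608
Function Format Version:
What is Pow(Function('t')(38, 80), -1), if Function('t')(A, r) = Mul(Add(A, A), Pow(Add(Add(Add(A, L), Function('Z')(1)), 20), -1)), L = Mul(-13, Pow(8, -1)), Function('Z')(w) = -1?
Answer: Rational(443, 608) ≈ 0.72862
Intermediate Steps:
L = Rational(-13, 8) (L = Mul(-13, Rational(1, 8)) = Rational(-13, 8) ≈ -1.6250)
Function('t')(A, r) = Mul(2, A, Pow(Add(Rational(139, 8), A), -1)) (Function('t')(A, r) = Mul(Add(A, A), Pow(Add(Add(Add(A, Rational(-13, 8)), -1), 20), -1)) = Mul(Mul(2, A), Pow(Add(Add(Add(Rational(-13, 8), A), -1), 20), -1)) = Mul(Mul(2, A), Pow(Add(Add(Rational(-21, 8), A), 20), -1)) = Mul(Mul(2, A), Pow(Add(Rational(139, 8), A), -1)) = Mul(2, A, Pow(Add(Rational(139, 8), A), -1)))
Pow(Function('t')(38, 80), -1) = Pow(Mul(16, 38, Pow(Add(139, Mul(8, 38)), -1)), -1) = Pow(Mul(16, 38, Pow(Add(139, 304), -1)), -1) = Pow(Mul(16, 38, Pow(443, -1)), -1) = Pow(Mul(16, 38, Rational(1, 443)), -1) = Pow(Rational(608, 443), -1) = Rational(443, 608)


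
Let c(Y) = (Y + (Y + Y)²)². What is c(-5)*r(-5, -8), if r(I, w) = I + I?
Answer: -90250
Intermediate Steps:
r(I, w) = 2*I
c(Y) = (Y + 4*Y²)² (c(Y) = (Y + (2*Y)²)² = (Y + 4*Y²)²)
c(-5)*r(-5, -8) = ((-5)²*(1 + 4*(-5))²)*(2*(-5)) = (25*(1 - 20)²)*(-10) = (25*(-19)²)*(-10) = (25*361)*(-10) = 9025*(-10) = -90250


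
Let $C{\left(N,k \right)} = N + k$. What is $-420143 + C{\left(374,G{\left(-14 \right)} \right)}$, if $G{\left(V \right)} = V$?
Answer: $-419783$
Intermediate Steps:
$-420143 + C{\left(374,G{\left(-14 \right)} \right)} = -420143 + \left(374 - 14\right) = -420143 + 360 = -419783$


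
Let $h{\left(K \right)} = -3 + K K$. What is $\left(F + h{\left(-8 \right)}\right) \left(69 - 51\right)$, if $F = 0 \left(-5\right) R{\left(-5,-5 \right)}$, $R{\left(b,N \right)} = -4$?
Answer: $1098$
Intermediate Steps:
$F = 0$ ($F = 0 \left(-5\right) \left(-4\right) = 0 \left(-4\right) = 0$)
$h{\left(K \right)} = -3 + K^{2}$
$\left(F + h{\left(-8 \right)}\right) \left(69 - 51\right) = \left(0 - \left(3 - \left(-8\right)^{2}\right)\right) \left(69 - 51\right) = \left(0 + \left(-3 + 64\right)\right) \left(69 - 51\right) = \left(0 + 61\right) 18 = 61 \cdot 18 = 1098$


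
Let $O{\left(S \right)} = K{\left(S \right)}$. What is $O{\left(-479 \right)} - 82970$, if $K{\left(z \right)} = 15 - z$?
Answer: $-82476$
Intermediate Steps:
$O{\left(S \right)} = 15 - S$
$O{\left(-479 \right)} - 82970 = \left(15 - -479\right) - 82970 = \left(15 + 479\right) - 82970 = 494 - 82970 = -82476$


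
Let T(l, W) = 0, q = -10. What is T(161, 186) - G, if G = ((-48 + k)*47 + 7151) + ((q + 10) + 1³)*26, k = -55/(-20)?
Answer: -20201/4 ≈ -5050.3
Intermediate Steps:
k = 11/4 (k = -55*(-1/20) = 11/4 ≈ 2.7500)
G = 20201/4 (G = ((-48 + 11/4)*47 + 7151) + ((-10 + 10) + 1³)*26 = (-181/4*47 + 7151) + (0 + 1)*26 = (-8507/4 + 7151) + 1*26 = 20097/4 + 26 = 20201/4 ≈ 5050.3)
T(161, 186) - G = 0 - 1*20201/4 = 0 - 20201/4 = -20201/4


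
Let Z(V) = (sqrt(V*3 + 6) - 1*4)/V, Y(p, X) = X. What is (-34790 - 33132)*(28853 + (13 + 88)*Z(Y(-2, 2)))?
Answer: -1946033222 - 6860122*sqrt(3) ≈ -1.9579e+9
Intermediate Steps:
Z(V) = (-4 + sqrt(6 + 3*V))/V (Z(V) = (sqrt(3*V + 6) - 4)/V = (sqrt(6 + 3*V) - 4)/V = (-4 + sqrt(6 + 3*V))/V)
(-34790 - 33132)*(28853 + (13 + 88)*Z(Y(-2, 2))) = (-34790 - 33132)*(28853 + (13 + 88)*((-4 + sqrt(6 + 3*2))/2)) = -67922*(28853 + 101*((-4 + sqrt(6 + 6))/2)) = -67922*(28853 + 101*((-4 + sqrt(12))/2)) = -67922*(28853 + 101*((-4 + 2*sqrt(3))/2)) = -67922*(28853 + 101*(-2 + sqrt(3))) = -67922*(28853 + (-202 + 101*sqrt(3))) = -67922*(28651 + 101*sqrt(3)) = -1946033222 - 6860122*sqrt(3)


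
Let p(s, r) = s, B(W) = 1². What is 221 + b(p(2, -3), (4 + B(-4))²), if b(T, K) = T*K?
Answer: 271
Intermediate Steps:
B(W) = 1
b(T, K) = K*T
221 + b(p(2, -3), (4 + B(-4))²) = 221 + (4 + 1)²*2 = 221 + 5²*2 = 221 + 25*2 = 221 + 50 = 271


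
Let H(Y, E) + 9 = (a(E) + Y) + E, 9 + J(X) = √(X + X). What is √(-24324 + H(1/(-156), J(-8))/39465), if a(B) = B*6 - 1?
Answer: √(-25609785325034235 + 746993520*I)/1026090 ≈ 2.2746e-6 + 155.96*I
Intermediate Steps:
a(B) = -1 + 6*B (a(B) = 6*B - 1 = -1 + 6*B)
J(X) = -9 + √2*√X (J(X) = -9 + √(X + X) = -9 + √(2*X) = -9 + √2*√X)
H(Y, E) = -10 + Y + 7*E (H(Y, E) = -9 + (((-1 + 6*E) + Y) + E) = -9 + ((-1 + Y + 6*E) + E) = -9 + (-1 + Y + 7*E) = -10 + Y + 7*E)
√(-24324 + H(1/(-156), J(-8))/39465) = √(-24324 + (-10 + 1/(-156) + 7*(-9 + √2*√(-8)))/39465) = √(-24324 + (-10 - 1/156 + 7*(-9 + √2*(2*I*√2)))*(1/39465)) = √(-24324 + (-10 - 1/156 + 7*(-9 + 4*I))*(1/39465)) = √(-24324 + (-10 - 1/156 + (-63 + 28*I))*(1/39465)) = √(-24324 + (-11389/156 + 28*I)*(1/39465)) = √(-24324 + (-11389/6156540 + 28*I/39465)) = √(-149751690349/6156540 + 28*I/39465)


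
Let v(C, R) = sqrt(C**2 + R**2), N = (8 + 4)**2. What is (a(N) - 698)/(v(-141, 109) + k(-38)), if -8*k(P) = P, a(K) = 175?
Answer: 39748/507831 - 8368*sqrt(31762)/507831 ≈ -2.8584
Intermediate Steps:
N = 144 (N = 12**2 = 144)
k(P) = -P/8
(a(N) - 698)/(v(-141, 109) + k(-38)) = (175 - 698)/(sqrt((-141)**2 + 109**2) - 1/8*(-38)) = -523/(sqrt(19881 + 11881) + 19/4) = -523/(sqrt(31762) + 19/4) = -523/(19/4 + sqrt(31762))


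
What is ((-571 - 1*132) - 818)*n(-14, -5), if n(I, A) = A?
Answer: 7605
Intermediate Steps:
((-571 - 1*132) - 818)*n(-14, -5) = ((-571 - 1*132) - 818)*(-5) = ((-571 - 132) - 818)*(-5) = (-703 - 818)*(-5) = -1521*(-5) = 7605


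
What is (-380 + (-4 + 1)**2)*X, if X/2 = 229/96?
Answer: -84959/48 ≈ -1770.0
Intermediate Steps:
X = 229/48 (X = 2*(229/96) = 229/48 ≈ 4.7708)
(-380 + (-4 + 1)**2)*X = (-380 + (-4 + 1)**2)*(229/48) = (-380 + (-3)**2)*(229/48) = (-380 + 9)*(229/48) = -371*229/48 = -84959/48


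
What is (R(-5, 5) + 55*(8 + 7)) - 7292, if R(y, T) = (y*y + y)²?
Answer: -6067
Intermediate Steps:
R(y, T) = (y + y²)² (R(y, T) = (y² + y)² = (y + y²)²)
(R(-5, 5) + 55*(8 + 7)) - 7292 = ((-5)²*(1 - 5)² + 55*(8 + 7)) - 7292 = (25*(-4)² + 55*15) - 7292 = (25*16 + 825) - 7292 = (400 + 825) - 7292 = 1225 - 7292 = -6067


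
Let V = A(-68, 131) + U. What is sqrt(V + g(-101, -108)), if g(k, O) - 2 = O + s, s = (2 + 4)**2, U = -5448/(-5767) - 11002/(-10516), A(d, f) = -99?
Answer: I*sqrt(153561095087650338)/30322886 ≈ 12.923*I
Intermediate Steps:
U = 60369851/30322886 (U = -5448*(-1/5767) - 11002*(-1/10516) = 5448/5767 + 5501/5258 = 60369851/30322886 ≈ 1.9909)
s = 36 (s = 6**2 = 36)
g(k, O) = 38 + O (g(k, O) = 2 + (O + 36) = 2 + (36 + O) = 38 + O)
V = -2941595863/30322886 (V = -99 + 60369851/30322886 = -2941595863/30322886 ≈ -97.009)
sqrt(V + g(-101, -108)) = sqrt(-2941595863/30322886 + (38 - 108)) = sqrt(-2941595863/30322886 - 70) = sqrt(-5064197883/30322886) = I*sqrt(153561095087650338)/30322886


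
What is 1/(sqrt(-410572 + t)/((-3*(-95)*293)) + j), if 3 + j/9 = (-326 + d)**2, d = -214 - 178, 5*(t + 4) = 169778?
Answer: 161764729432786125/750538035737274025398227 - 83505*I*sqrt(9415510)/750538035737274025398227 ≈ 2.1553e-7 - 3.414e-16*I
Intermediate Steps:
t = 169758/5 (t = -4 + (1/5)*169778 = -4 + 169778/5 = 169758/5 ≈ 33952.)
d = -392
j = 4639689 (j = -27 + 9*(-326 - 392)**2 = -27 + 9*(-718)**2 = -27 + 9*515524 = -27 + 4639716 = 4639689)
1/(sqrt(-410572 + t)/((-3*(-95)*293)) + j) = 1/(sqrt(-410572 + 169758/5)/((-3*(-95)*293)) + 4639689) = 1/(sqrt(-1883102/5)/((285*293)) + 4639689) = 1/((I*sqrt(9415510)/5)/83505 + 4639689) = 1/((I*sqrt(9415510)/5)*(1/83505) + 4639689) = 1/(I*sqrt(9415510)/417525 + 4639689) = 1/(4639689 + I*sqrt(9415510)/417525)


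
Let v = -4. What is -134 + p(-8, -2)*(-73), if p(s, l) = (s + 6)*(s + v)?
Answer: -1886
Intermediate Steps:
p(s, l) = (-4 + s)*(6 + s) (p(s, l) = (s + 6)*(s - 4) = (6 + s)*(-4 + s) = (-4 + s)*(6 + s))
-134 + p(-8, -2)*(-73) = -134 + (-24 + (-8)² + 2*(-8))*(-73) = -134 + (-24 + 64 - 16)*(-73) = -134 + 24*(-73) = -134 - 1752 = -1886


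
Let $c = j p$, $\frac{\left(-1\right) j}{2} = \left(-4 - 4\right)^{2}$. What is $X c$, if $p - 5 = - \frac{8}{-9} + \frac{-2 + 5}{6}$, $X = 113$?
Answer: $- \frac{831680}{9} \approx -92409.0$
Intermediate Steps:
$j = -128$ ($j = - 2 \left(-4 - 4\right)^{2} = - 2 \left(-8\right)^{2} = \left(-2\right) 64 = -128$)
$p = \frac{115}{18}$ ($p = 5 + \left(- \frac{8}{-9} + \frac{-2 + 5}{6}\right) = 5 + \left(\left(-8\right) \left(- \frac{1}{9}\right) + 3 \cdot \frac{1}{6}\right) = 5 + \left(\frac{8}{9} + \frac{1}{2}\right) = 5 + \frac{25}{18} = \frac{115}{18} \approx 6.3889$)
$c = - \frac{7360}{9}$ ($c = \left(-128\right) \frac{115}{18} = - \frac{7360}{9} \approx -817.78$)
$X c = 113 \left(- \frac{7360}{9}\right) = - \frac{831680}{9}$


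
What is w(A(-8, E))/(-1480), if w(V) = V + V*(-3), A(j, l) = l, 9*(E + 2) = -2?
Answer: -1/333 ≈ -0.0030030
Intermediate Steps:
E = -20/9 (E = -2 + (⅑)*(-2) = -2 - 2/9 = -20/9 ≈ -2.2222)
w(V) = -2*V (w(V) = V - 3*V = -2*V)
w(A(-8, E))/(-1480) = -2*(-20/9)/(-1480) = (40/9)*(-1/1480) = -1/333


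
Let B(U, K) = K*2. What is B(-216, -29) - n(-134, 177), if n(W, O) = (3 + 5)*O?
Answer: -1474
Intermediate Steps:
B(U, K) = 2*K
n(W, O) = 8*O
B(-216, -29) - n(-134, 177) = 2*(-29) - 8*177 = -58 - 1*1416 = -58 - 1416 = -1474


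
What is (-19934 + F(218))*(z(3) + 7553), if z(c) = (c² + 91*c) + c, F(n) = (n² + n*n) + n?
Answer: 590452216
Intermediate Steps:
F(n) = n + 2*n² (F(n) = (n² + n²) + n = 2*n² + n = n + 2*n²)
z(c) = c² + 92*c
(-19934 + F(218))*(z(3) + 7553) = (-19934 + 218*(1 + 2*218))*(3*(92 + 3) + 7553) = (-19934 + 218*(1 + 436))*(3*95 + 7553) = (-19934 + 218*437)*(285 + 7553) = (-19934 + 95266)*7838 = 75332*7838 = 590452216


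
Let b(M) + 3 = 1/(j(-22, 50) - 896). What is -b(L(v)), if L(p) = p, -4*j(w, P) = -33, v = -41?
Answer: 10657/3551 ≈ 3.0011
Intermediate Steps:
j(w, P) = 33/4 (j(w, P) = -¼*(-33) = 33/4)
b(M) = -10657/3551 (b(M) = -3 + 1/(33/4 - 896) = -3 + 1/(-3551/4) = -3 - 4/3551 = -10657/3551)
-b(L(v)) = -1*(-10657/3551) = 10657/3551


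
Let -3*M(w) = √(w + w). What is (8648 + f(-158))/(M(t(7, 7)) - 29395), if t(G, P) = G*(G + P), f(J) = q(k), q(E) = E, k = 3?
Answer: -25953/88199 ≈ -0.29426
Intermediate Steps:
f(J) = 3
M(w) = -√2*√w/3 (M(w) = -√(w + w)/3 = -√2*√w/3)
(8648 + f(-158))/(M(t(7, 7)) - 29395) = (8648 + 3)/(-√2*√(7*(7 + 7))/3 - 29395) = 8651/(-√2*√(7*14)/3 - 29395) = 8651/(-√2*√98/3 - 29395) = 8651/(-√2*7*√2/3 - 29395) = 8651/(-14/3 - 29395) = 8651/(-88199/3) = 8651*(-3/88199) = -25953/88199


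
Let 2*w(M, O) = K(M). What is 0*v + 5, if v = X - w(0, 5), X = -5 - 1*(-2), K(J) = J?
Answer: 5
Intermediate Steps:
w(M, O) = M/2
X = -3 (X = -5 + 2 = -3)
v = -3 (v = -3 - 0/2 = -3 - 1*0 = -3 + 0 = -3)
0*v + 5 = 0*(-3) + 5 = 0 + 5 = 5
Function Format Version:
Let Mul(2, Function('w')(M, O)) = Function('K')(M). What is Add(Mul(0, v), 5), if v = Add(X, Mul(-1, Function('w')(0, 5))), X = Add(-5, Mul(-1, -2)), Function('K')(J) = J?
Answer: 5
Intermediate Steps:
Function('w')(M, O) = Mul(Rational(1, 2), M)
X = -3 (X = Add(-5, 2) = -3)
v = -3 (v = Add(-3, Mul(-1, Mul(Rational(1, 2), 0))) = Add(-3, Mul(-1, 0)) = Add(-3, 0) = -3)
Add(Mul(0, v), 5) = Add(Mul(0, -3), 5) = Add(0, 5) = 5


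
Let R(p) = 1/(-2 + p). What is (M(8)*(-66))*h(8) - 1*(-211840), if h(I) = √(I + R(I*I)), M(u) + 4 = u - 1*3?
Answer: 211840 - 33*√30814/31 ≈ 2.1165e+5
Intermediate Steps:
M(u) = -7 + u (M(u) = -4 + (u - 1*3) = -4 + (u - 3) = -4 + (-3 + u) = -7 + u)
h(I) = √(I + 1/(-2 + I²)) (h(I) = √(I + 1/(-2 + I*I)) = √(I + 1/(-2 + I²)))
(M(8)*(-66))*h(8) - 1*(-211840) = ((-7 + 8)*(-66))*√((1 + 8*(-2 + 8²))/(-2 + 8²)) - 1*(-211840) = (1*(-66))*√((1 + 8*(-2 + 64))/(-2 + 64)) + 211840 = -66*√62*√(1 + 8*62)/62 + 211840 = -66*√62*√(1 + 496)/62 + 211840 = -66*√30814/62 + 211840 = -33*√30814/31 + 211840 = 211840 - 33*√30814/31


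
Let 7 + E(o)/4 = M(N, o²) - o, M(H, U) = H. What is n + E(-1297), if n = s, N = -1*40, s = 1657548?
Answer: 1662548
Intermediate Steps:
N = -40
n = 1657548
E(o) = -188 - 4*o (E(o) = -28 + 4*(-40 - o) = -28 + (-160 - 4*o) = -188 - 4*o)
n + E(-1297) = 1657548 + (-188 - 4*(-1297)) = 1657548 + (-188 + 5188) = 1657548 + 5000 = 1662548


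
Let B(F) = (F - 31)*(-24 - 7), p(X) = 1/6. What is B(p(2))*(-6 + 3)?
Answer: -5735/2 ≈ -2867.5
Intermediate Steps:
p(X) = 1/6
B(F) = 961 - 31*F (B(F) = (-31 + F)*(-31) = 961 - 31*F)
B(p(2))*(-6 + 3) = (961 - 31*1/6)*(-6 + 3) = (961 - 31/6)*(-3) = (5735/6)*(-3) = -5735/2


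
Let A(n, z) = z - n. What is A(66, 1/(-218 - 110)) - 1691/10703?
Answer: -232263895/3510584 ≈ -66.161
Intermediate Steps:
A(66, 1/(-218 - 110)) - 1691/10703 = (1/(-218 - 110) - 1*66) - 1691/10703 = (1/(-328) - 66) - 1691/10703 = (-1/328 - 66) - 1*1691/10703 = -21649/328 - 1691/10703 = -232263895/3510584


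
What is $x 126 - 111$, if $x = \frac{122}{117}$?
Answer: $\frac{265}{13} \approx 20.385$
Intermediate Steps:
$x = \frac{122}{117}$ ($x = 122 \cdot \frac{1}{117} = \frac{122}{117} \approx 1.0427$)
$x 126 - 111 = \frac{122}{117} \cdot 126 - 111 = \frac{1708}{13} - 111 = \frac{265}{13}$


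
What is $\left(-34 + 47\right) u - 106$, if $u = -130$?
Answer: $-1796$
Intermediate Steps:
$\left(-34 + 47\right) u - 106 = \left(-34 + 47\right) \left(-130\right) - 106 = 13 \left(-130\right) - 106 = -1690 - 106 = -1796$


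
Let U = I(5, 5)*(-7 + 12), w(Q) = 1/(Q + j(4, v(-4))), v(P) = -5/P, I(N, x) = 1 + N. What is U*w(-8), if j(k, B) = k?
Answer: -15/2 ≈ -7.5000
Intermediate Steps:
w(Q) = 1/(4 + Q) (w(Q) = 1/(Q + 4) = 1/(4 + Q))
U = 30 (U = (1 + 5)*(-7 + 12) = 6*5 = 30)
U*w(-8) = 30/(4 - 8) = 30/(-4) = 30*(-¼) = -15/2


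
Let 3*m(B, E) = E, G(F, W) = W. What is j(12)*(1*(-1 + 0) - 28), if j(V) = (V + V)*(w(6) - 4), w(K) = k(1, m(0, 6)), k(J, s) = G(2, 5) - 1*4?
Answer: 2088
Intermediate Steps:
m(B, E) = E/3
k(J, s) = 1 (k(J, s) = 5 - 1*4 = 5 - 4 = 1)
w(K) = 1
j(V) = -6*V (j(V) = (V + V)*(1 - 4) = (2*V)*(-3) = -6*V)
j(12)*(1*(-1 + 0) - 28) = (-6*12)*(1*(-1 + 0) - 28) = -72*(1*(-1) - 28) = -72*(-1 - 28) = -72*(-29) = 2088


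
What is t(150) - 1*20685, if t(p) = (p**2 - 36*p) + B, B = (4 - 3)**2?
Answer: -3584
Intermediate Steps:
B = 1 (B = 1**2 = 1)
t(p) = 1 + p**2 - 36*p (t(p) = (p**2 - 36*p) + 1 = 1 + p**2 - 36*p)
t(150) - 1*20685 = (1 + 150**2 - 36*150) - 1*20685 = (1 + 22500 - 5400) - 20685 = 17101 - 20685 = -3584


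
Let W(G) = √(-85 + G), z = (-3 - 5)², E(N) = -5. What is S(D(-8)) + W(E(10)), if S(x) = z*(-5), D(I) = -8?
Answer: -320 + 3*I*√10 ≈ -320.0 + 9.4868*I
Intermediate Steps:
z = 64 (z = (-8)² = 64)
S(x) = -320 (S(x) = 64*(-5) = -320)
S(D(-8)) + W(E(10)) = -320 + √(-85 - 5) = -320 + √(-90) = -320 + 3*I*√10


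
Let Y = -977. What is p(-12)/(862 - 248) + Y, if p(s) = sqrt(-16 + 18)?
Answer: -977 + sqrt(2)/614 ≈ -977.00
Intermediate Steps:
p(s) = sqrt(2)
p(-12)/(862 - 248) + Y = sqrt(2)/(862 - 248) - 977 = sqrt(2)/614 - 977 = -977 + sqrt(2)/614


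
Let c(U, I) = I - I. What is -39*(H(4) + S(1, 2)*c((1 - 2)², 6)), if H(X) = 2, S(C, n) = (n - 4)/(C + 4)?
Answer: -78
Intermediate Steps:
S(C, n) = (-4 + n)/(4 + C)
c(U, I) = 0
-39*(H(4) + S(1, 2)*c((1 - 2)², 6)) = -39*(2 + ((-4 + 2)/(4 + 1))*0) = -39*(2 + (-2/5)*0) = -39*(2 + ((⅕)*(-2))*0) = -39*(2 - ⅖*0) = -39*(2 + 0) = -39*2 = -78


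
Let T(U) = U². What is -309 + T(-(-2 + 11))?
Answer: -228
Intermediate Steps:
-309 + T(-(-2 + 11)) = -309 + (-(-2 + 11))² = -309 + (-1*9)² = -309 + (-9)² = -309 + 81 = -228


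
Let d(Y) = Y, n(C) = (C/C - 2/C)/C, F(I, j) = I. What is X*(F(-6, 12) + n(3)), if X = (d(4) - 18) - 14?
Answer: 1484/9 ≈ 164.89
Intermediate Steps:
n(C) = (1 - 2/C)/C
X = -28 (X = (4 - 18) - 14 = -14 - 14 = -28)
X*(F(-6, 12) + n(3)) = -28*(-6 + (-2 + 3)/3²) = -28*(-6 + (⅑)*1) = -28*(-6 + ⅑) = -28*(-53/9) = 1484/9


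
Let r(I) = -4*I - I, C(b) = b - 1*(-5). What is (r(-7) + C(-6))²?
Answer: 1156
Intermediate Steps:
C(b) = 5 + b (C(b) = b + 5 = 5 + b)
r(I) = -5*I
(r(-7) + C(-6))² = (-5*(-7) + (5 - 6))² = (35 - 1)² = 34² = 1156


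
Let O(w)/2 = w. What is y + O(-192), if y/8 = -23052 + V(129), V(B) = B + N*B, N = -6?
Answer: -189960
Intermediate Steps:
O(w) = 2*w
V(B) = -5*B (V(B) = B - 6*B = -5*B)
y = -189576 (y = 8*(-23052 - 5*129) = 8*(-23052 - 645) = 8*(-23697) = -189576)
y + O(-192) = -189576 + 2*(-192) = -189576 - 384 = -189960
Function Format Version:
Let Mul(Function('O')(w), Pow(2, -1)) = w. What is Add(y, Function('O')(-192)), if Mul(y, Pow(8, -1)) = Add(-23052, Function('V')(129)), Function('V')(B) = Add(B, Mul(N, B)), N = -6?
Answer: -189960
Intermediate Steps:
Function('O')(w) = Mul(2, w)
Function('V')(B) = Mul(-5, B) (Function('V')(B) = Add(B, Mul(-6, B)) = Mul(-5, B))
y = -189576 (y = Mul(8, Add(-23052, Mul(-5, 129))) = Mul(8, Add(-23052, -645)) = Mul(8, -23697) = -189576)
Add(y, Function('O')(-192)) = Add(-189576, Mul(2, -192)) = Add(-189576, -384) = -189960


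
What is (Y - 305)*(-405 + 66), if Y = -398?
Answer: 238317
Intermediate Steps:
(Y - 305)*(-405 + 66) = (-398 - 305)*(-405 + 66) = -703*(-339) = 238317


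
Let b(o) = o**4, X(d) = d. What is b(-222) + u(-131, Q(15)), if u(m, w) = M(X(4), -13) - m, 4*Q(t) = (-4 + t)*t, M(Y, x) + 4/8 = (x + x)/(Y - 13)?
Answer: 43720430209/18 ≈ 2.4289e+9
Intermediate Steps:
M(Y, x) = -1/2 + 2*x/(-13 + Y) (M(Y, x) = -1/2 + (x + x)/(Y - 13) = -1/2 + (2*x)/(-13 + Y) = -1/2 + 2*x/(-13 + Y))
Q(t) = t*(-4 + t)/4 (Q(t) = ((-4 + t)*t)/4 = (t*(-4 + t))/4 = t*(-4 + t)/4)
u(m, w) = 43/18 - m (u(m, w) = (13 - 1*4 + 4*(-13))/(2*(-13 + 4)) - m = (1/2)*(13 - 4 - 52)/(-9) - m = (1/2)*(-1/9)*(-43) - m = 43/18 - m)
b(-222) + u(-131, Q(15)) = (-222)**4 + (43/18 - 1*(-131)) = 2428912656 + (43/18 + 131) = 2428912656 + 2401/18 = 43720430209/18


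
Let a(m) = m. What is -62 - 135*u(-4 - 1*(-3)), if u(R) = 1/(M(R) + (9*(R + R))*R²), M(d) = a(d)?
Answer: -1043/19 ≈ -54.895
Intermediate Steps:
M(d) = d
u(R) = 1/(R + 18*R³) (u(R) = 1/(R + (9*(R + R))*R²) = 1/(R + (9*(2*R))*R²) = 1/(R + (18*R)*R²) = 1/(R + 18*R³))
-62 - 135*u(-4 - 1*(-3)) = -62 - 135/((-4 - 1*(-3)) + 18*(-4 - 1*(-3))³) = -62 - 135/((-4 + 3) + 18*(-4 + 3)³) = -62 - 135/(-1 + 18*(-1)³) = -62 - 135/(-1 + 18*(-1)) = -62 - 135/(-1 - 18) = -62 - 135/(-19) = -62 - 135*(-1/19) = -62 + 135/19 = -1043/19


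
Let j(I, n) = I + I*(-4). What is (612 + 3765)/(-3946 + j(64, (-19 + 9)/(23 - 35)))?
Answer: -4377/4138 ≈ -1.0578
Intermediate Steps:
j(I, n) = -3*I (j(I, n) = I - 4*I = -3*I)
(612 + 3765)/(-3946 + j(64, (-19 + 9)/(23 - 35))) = (612 + 3765)/(-3946 - 3*64) = 4377/(-3946 - 192) = 4377/(-4138) = 4377*(-1/4138) = -4377/4138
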